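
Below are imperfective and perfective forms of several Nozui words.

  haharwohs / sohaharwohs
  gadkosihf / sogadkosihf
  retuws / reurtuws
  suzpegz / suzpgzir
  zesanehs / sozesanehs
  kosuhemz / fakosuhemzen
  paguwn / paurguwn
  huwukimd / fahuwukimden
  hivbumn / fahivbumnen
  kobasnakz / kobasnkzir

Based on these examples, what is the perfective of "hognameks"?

hognamksir

zesanehs and retuws both end in -s yet inflect differently (sozesanehs, reurtuws), so the final letter is not what conditions the rule; the second-to-last letter is.
"hognameks" has second-to-last letter 'k'. The one such stem in the data (kobasnakz → kobasnkzir) deletes the last vowel and adds -ir (as does suzpegz), so the same rule applies.
The other patterns: stems whose second-to-last letter is 'h' add the prefix so-; stems whose second-to-last letter is 'm' add fa- … -en around the stem; stems whose second-to-last letter is 'w' insert -ur- after the first vowel.
So hognameks → hognamksir.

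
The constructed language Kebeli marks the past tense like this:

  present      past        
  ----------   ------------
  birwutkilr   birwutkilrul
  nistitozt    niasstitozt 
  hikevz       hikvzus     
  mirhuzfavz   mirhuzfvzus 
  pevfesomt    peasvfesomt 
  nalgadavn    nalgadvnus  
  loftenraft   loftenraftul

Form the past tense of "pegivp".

pegvpus

"pegivp" has second-to-last letter 'v'. The stems whose second-to-last letter is 'v' (nalgadavn → nalgadvnus, hikevz → hikvzus, mirhuzfavz → mirhuzfvzus) delete the last vowel and add -us.
The other patterns: stems whose second-to-last letter is 'm' or 'z' insert -as- after the first vowel; stems whose second-to-last letter is 'f' or 'l' add -ul.
So pegivp → pegvpus.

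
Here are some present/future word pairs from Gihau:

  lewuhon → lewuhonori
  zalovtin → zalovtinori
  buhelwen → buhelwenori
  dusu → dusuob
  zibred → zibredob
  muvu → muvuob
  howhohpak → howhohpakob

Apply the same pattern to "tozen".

tozenori

"tozen" ends in -n. The stems ending in -n (lewuhon → lewuhonori, zalovtin → zalovtinori, buhelwen → buhelwenori) add -ori.
The other pattern: stems ending in -d, -k or -u add -ob.
So tozen → tozenori.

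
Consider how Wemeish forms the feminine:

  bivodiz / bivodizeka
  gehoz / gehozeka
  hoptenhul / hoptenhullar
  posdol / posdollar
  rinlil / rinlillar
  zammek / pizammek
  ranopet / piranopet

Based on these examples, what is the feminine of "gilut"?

"gilut" ends in -t. The one such stem in the data (ranopet → piranopet) adds the prefix pi-, so the same rule applies.
The other patterns: stems ending in -z add -eka; stems ending in -l double the final consonant and add -ar.
So gilut → pigilut.

pigilut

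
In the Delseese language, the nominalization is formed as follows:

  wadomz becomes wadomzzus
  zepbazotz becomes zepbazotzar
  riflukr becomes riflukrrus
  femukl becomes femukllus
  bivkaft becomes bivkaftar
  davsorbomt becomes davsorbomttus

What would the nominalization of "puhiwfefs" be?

davsorbomt and bivkaft both end in -t yet inflect differently (davsorbomttus, bivkaftar), so the final letter is not what conditions the rule; the second-to-last letter is.
"puhiwfefs" has second-to-last letter 'f'. The one such stem in the data (bivkaft → bivkaftar) adds -ar, so the same rule applies.
So puhiwfefs → puhiwfefsar.

puhiwfefsar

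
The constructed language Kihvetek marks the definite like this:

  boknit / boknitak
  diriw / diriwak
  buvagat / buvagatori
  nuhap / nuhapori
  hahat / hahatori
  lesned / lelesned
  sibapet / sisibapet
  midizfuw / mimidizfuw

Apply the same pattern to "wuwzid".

boknit and buvagat both end in -t yet inflect differently (boknitak, buvagatori), so the final letter is not what conditions the rule; the last vowel is.
"wuwzid" has last vowel 'i'. The stems whose last vowel is 'i' (boknit → boknitak, diriw → diriwak) add -ak.
The other patterns: stems whose last vowel is 'a' add -ori; stems whose last vowel is 'e' or 'u' repeat the first consonant+vowel as a prefix.
So wuwzid → wuwzidak.

wuwzidak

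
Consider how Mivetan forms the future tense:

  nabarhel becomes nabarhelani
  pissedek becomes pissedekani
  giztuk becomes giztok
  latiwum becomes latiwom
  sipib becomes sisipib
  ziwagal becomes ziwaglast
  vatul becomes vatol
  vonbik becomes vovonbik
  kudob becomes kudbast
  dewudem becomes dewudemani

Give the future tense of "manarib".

"manarib" has last vowel 'i'. The stems whose last vowel is 'i' (sipib → sisipib, vonbik → vovonbik) repeat the first consonant+vowel as a prefix.
The other patterns: stems whose last vowel is 'e' add -ani; stems whose last vowel is 'u' change the last vowel to 'o'; stems whose last vowel is 'a' or 'o' delete the last vowel and add -ast.
So manarib → mamanarib.

mamanarib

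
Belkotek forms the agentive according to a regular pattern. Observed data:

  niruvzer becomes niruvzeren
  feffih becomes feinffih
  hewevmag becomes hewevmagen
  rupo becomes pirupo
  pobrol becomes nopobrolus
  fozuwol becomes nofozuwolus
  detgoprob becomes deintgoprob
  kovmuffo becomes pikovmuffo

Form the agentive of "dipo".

pidipo

kovmuffo and pobrol both have last vowel 'o' yet inflect differently (pikovmuffo, nopobrolus), so the last vowel is not what conditions the rule; the final letter is.
"dipo" ends in -o. The stems ending in -o (kovmuffo → pikovmuffo, rupo → pirupo) add the prefix pi-.
The other patterns: stems ending in -g or -r add -en; stems ending in -l add no- … -us around the stem; stems ending in -b or -h insert -in- after the first vowel.
So dipo → pidipo.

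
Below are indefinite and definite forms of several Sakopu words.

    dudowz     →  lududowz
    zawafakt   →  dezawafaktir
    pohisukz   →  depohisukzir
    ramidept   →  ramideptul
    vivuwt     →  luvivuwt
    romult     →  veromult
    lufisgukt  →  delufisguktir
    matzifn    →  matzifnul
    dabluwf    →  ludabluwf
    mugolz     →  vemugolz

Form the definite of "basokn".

"basokn" has second-to-last letter 'k'. The stems whose second-to-last letter is 'k' (lufisgukt → delufisguktir, zawafakt → dezawafaktir, pohisukz → depohisukzir) add de- … -ir around the stem.
The other patterns: stems whose second-to-last letter is 'w' add the prefix lu-; stems whose second-to-last letter is 'l' add the prefix ve-; stems whose second-to-last letter is 'f' or 'p' add -ul.
So basokn → debasoknir.

debasoknir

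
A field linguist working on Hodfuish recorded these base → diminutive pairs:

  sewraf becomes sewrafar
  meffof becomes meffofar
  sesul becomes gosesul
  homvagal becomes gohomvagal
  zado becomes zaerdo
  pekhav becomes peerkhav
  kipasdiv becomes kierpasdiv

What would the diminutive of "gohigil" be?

gogohigil

sewraf and homvagal both have last vowel 'a' yet inflect differently (sewrafar, gohomvagal), so the last vowel is not what conditions the rule; the final letter is.
"gohigil" ends in -l. The stems ending in -l (sesul → gosesul, homvagal → gohomvagal) add the prefix go-.
The other patterns: stems ending in -f add -ar; stems ending in -o or -v insert -er- after the first vowel.
So gohigil → gogohigil.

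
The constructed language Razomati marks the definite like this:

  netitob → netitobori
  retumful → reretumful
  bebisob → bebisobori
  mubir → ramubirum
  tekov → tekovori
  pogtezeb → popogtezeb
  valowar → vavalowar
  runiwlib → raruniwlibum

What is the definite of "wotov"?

"wotov" has last vowel 'o'. The stems whose last vowel is 'o' (netitob → netitobori, tekov → tekovori, bebisob → bebisobori) add -ori.
The other patterns: stems whose last vowel is 'i' add ra- … -um around the stem; stems whose last vowel is 'a', 'e' or 'u' repeat the first consonant+vowel as a prefix.
So wotov → wotovori.

wotovori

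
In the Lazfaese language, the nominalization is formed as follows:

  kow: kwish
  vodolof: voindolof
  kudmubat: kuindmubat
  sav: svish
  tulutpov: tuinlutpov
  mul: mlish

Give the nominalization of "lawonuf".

sav and tulutpov both end in -v yet inflect differently (svish, tuinlutpov), so the final letter is not what conditions the rule; the number of vowels is.
"lawonuf" has 3 vowels. The stems with 3 vowels (kudmubat → kuindmubat, tulutpov → tuinlutpov, vodolof → voindolof) insert -in- after the first vowel.
The other pattern: stems with 1 vowel delete the last vowel and add -ish.
So lawonuf → lainwonuf.

lainwonuf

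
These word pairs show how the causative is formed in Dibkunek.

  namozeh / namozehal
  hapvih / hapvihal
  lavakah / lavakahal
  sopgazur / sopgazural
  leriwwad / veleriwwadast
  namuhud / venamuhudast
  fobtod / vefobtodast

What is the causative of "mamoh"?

mamohal

lavakah and leriwwad both have last vowel 'a' yet inflect differently (lavakahal, veleriwwadast), so the last vowel is not what conditions the rule; the final letter is.
"mamoh" ends in -h. The stems ending in -h (namozeh → namozehal, hapvih → hapvihal, lavakah → lavakahal) add -al.
So mamoh → mamohal.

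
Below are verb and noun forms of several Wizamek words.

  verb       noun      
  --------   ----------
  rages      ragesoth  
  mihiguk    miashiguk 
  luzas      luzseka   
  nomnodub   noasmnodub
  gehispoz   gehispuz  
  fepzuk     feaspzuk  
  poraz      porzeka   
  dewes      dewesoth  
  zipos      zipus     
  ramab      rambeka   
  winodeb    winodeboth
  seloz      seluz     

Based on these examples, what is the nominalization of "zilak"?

"zilak" has last vowel 'a'. The stems whose last vowel is 'a' (poraz → porzeka, ramab → rambeka, luzas → luzseka) delete the last vowel and add -eka.
So zilak → zilkeka.

zilkeka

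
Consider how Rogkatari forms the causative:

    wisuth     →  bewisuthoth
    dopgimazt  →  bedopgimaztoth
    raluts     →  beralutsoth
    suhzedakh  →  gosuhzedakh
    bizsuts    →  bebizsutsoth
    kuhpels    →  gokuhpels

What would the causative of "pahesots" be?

"pahesots" has second-to-last letter 't'. The stems whose second-to-last letter is 't' (wisuth → bewisuthoth, raluts → beralutsoth, bizsuts → bebizsutsoth) add be- … -oth around the stem.
So pahesots → bepahesotsoth.

bepahesotsoth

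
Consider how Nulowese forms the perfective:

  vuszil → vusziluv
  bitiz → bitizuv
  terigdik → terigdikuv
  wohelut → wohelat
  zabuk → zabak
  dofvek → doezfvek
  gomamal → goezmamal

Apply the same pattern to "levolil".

"levolil" has last vowel 'i'. The stems whose last vowel is 'i' (vuszil → vusziluv, bitiz → bitizuv, terigdik → terigdikuv) add -uv.
So levolil → levoliluv.

levoliluv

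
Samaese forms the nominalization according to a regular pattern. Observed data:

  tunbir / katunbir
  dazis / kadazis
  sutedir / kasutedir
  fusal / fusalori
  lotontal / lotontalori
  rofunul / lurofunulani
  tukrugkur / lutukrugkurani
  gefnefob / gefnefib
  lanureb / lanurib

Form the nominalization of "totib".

fusal and rofunul both end in -l yet inflect differently (fusalori, lurofunulani), so the final letter is not what conditions the rule; the last vowel is.
"totib" has last vowel 'i'. The stems whose last vowel is 'i' (tunbir → katunbir, dazis → kadazis, sutedir → kasutedir) add the prefix ka-.
The other patterns: stems whose last vowel is 'a' add -ori; stems whose last vowel is 'u' add lu- … -ani around the stem; stems whose last vowel is 'e' or 'o' change the last vowel to 'i'.
So totib → katotib.

katotib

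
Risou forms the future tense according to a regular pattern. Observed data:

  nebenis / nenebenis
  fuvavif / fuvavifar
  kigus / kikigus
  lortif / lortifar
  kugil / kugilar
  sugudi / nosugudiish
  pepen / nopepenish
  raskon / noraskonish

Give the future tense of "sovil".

sovilar

"sovil" ends in -l. The one such stem in the data (kugil → kugilar) adds -ar, so the same rule applies.
So sovil → sovilar.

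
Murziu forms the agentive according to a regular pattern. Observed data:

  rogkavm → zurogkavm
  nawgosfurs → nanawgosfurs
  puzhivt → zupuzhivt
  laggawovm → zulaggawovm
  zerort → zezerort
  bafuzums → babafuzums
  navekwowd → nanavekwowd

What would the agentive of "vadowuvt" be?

zuvadowuvt

"vadowuvt" has second-to-last letter 'v'. The stems whose second-to-last letter is 'v' (puzhivt → zupuzhivt, laggawovm → zulaggawovm, rogkavm → zurogkavm) add the prefix zu-.
So vadowuvt → zuvadowuvt.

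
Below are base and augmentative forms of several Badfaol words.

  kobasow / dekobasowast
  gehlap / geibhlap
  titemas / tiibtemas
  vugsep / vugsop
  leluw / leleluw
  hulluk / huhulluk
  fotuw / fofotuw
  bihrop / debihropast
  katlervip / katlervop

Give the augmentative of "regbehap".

katlervip and gehlap both end in -p yet inflect differently (katlervop, geibhlap), so the final letter is not what conditions the rule; the last vowel is.
"regbehap" has last vowel 'a'. The stems whose last vowel is 'a' (titemas → tiibtemas, gehlap → geibhlap) insert -ib- after the first vowel.
So regbehap → reibgbehap.

reibgbehap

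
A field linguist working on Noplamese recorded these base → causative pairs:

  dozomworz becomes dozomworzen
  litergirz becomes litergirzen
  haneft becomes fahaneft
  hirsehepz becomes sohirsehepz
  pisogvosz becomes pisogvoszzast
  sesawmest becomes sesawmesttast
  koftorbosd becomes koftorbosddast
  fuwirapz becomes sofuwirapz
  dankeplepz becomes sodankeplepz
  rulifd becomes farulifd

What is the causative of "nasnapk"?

sonasnapk

"nasnapk" has second-to-last letter 'p'. The stems whose second-to-last letter is 'p' (dankeplepz → sodankeplepz, hirsehepz → sohirsehepz, fuwirapz → sofuwirapz) add the prefix so-.
The other patterns: stems whose second-to-last letter is 's' double the final consonant and add -ast; stems whose second-to-last letter is 'f' add the prefix fa-; stems whose second-to-last letter is 'r' add -en.
So nasnapk → sonasnapk.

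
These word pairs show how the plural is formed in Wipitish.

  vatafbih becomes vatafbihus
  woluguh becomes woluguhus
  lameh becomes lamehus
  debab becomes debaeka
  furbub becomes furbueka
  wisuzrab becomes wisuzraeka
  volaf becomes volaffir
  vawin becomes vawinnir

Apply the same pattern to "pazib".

pazieka

woluguh and furbub both have last vowel 'u' yet inflect differently (woluguhus, furbueka), so the last vowel is not what conditions the rule; the final letter is.
"pazib" ends in -b. The stems ending in -b (debab → debaeka, furbub → furbueka, wisuzrab → wisuzraeka) drop the final letter and add -eka.
The other patterns: stems ending in -h add -us; stems ending in -f or -n double the final consonant and add -ir.
So pazib → pazieka.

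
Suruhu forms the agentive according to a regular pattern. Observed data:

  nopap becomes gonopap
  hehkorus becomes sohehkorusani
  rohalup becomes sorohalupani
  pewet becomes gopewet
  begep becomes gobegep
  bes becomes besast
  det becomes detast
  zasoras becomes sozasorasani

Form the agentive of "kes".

det and pewet both end in -t yet inflect differently (detast, gopewet), so the final letter is not what conditions the rule; the number of vowels is.
"kes" has 1 vowel. The stems with 1 vowel (det → detast, bes → besast) add -ast.
So kes → kesast.

kesast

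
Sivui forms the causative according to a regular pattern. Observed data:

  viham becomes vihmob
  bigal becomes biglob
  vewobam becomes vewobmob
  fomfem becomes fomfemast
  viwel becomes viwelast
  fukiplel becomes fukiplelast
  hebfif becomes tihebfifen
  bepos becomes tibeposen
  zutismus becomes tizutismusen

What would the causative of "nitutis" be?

"nitutis" has last vowel 'i'. The one such stem in the data (hebfif → tihebfifen) adds ti- … -en around the stem, so the same rule applies.
The other patterns: stems whose last vowel is 'a' delete the last vowel and add -ob; stems whose last vowel is 'e' add -ast.
So nitutis → tinitutisen.

tinitutisen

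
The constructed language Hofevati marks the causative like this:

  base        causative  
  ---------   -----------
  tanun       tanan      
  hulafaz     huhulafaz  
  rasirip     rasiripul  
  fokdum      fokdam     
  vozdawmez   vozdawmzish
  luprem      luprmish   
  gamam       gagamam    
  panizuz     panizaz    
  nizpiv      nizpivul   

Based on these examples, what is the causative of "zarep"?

"zarep" has last vowel 'e'. The stems whose last vowel is 'e' (luprem → luprmish, vozdawmez → vozdawmzish) delete the last vowel and add -ish.
The other patterns: stems whose last vowel is 'a' repeat the first consonant+vowel as a prefix; stems whose last vowel is 'u' change the last vowel to 'a'; stems whose last vowel is 'i' add -ul.
So zarep → zarpish.

zarpish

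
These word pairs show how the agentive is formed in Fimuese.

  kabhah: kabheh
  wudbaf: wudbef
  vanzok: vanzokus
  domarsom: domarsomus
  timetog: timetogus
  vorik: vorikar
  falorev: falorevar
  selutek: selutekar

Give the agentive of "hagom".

"hagom" has last vowel 'o'. The stems whose last vowel is 'o' (vanzok → vanzokus, domarsom → domarsomus, timetog → timetogus) add -us.
The other patterns: stems whose last vowel is 'a' change the last vowel to 'e'; stems whose last vowel is 'e' or 'i' add -ar.
So hagom → hagomus.

hagomus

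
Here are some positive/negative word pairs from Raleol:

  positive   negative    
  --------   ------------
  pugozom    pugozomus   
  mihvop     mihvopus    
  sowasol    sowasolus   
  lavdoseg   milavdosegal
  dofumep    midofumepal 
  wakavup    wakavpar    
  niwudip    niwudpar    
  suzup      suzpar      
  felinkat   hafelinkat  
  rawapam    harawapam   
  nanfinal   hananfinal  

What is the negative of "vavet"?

"vavet" has last vowel 'e'. The stems whose last vowel is 'e' (lavdoseg → milavdosegal, dofumep → midofumepal) add mi- … -al around the stem.
So vavet → mivavetal.

mivavetal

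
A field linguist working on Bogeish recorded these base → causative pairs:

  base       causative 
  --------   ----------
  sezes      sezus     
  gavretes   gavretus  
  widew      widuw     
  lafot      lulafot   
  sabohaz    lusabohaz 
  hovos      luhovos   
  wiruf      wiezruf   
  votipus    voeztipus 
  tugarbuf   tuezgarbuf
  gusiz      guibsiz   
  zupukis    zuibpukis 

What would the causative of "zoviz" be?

zoibviz

"zoviz" has last vowel 'i'. The stems whose last vowel is 'i' (gusiz → guibsiz, zupukis → zuibpukis) insert -ib- after the first vowel.
The other patterns: stems whose last vowel is 'e' change the last vowel to 'u'; stems whose last vowel is 'a' or 'o' add the prefix lu-; stems whose last vowel is 'u' insert -ez- after the first vowel.
So zoviz → zoibviz.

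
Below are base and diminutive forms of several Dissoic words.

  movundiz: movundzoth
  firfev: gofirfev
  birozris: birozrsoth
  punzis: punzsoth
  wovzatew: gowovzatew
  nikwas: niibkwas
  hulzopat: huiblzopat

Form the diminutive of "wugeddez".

"wugeddez" has last vowel 'e'. The stems whose last vowel is 'e' (firfev → gofirfev, wovzatew → gowovzatew) add the prefix go-.
So wugeddez → gowugeddez.

gowugeddez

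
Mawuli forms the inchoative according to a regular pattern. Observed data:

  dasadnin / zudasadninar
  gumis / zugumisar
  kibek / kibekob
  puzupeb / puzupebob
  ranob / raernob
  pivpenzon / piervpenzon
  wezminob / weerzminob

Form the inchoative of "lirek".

puzupeb and ranob both end in -b yet inflect differently (puzupebob, raernob), so the final letter is not what conditions the rule; the last vowel is.
"lirek" has last vowel 'e'. The stems whose last vowel is 'e' (kibek → kibekob, puzupeb → puzupebob) add -ob.
The other patterns: stems whose last vowel is 'i' add zu- … -ar around the stem; stems whose last vowel is 'o' insert -er- after the first vowel.
So lirek → lirekob.

lirekob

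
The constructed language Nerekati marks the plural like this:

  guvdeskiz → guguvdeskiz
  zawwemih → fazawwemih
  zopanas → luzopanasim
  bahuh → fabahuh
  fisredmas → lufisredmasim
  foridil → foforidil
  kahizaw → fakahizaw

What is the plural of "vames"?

luvamesim

zopanas and kahizaw both have last vowel 'a' yet inflect differently (luzopanasim, fakahizaw), so the last vowel is not what conditions the rule; the final letter is.
"vames" ends in -s. The stems ending in -s (zopanas → luzopanasim, fisredmas → lufisredmasim) add lu- … -im around the stem.
The other patterns: stems ending in -h or -w add the prefix fa-; stems ending in -l or -z repeat the first consonant+vowel as a prefix.
So vames → luvamesim.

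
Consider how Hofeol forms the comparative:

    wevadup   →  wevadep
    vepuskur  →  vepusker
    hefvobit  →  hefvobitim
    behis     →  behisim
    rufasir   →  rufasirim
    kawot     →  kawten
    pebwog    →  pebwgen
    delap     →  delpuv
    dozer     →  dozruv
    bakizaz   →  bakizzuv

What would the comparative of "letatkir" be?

letatkirim

"letatkir" has last vowel 'i'. The stems whose last vowel is 'i' (hefvobit → hefvobitim, behis → behisim, rufasir → rufasirim) add -im.
So letatkir → letatkirim.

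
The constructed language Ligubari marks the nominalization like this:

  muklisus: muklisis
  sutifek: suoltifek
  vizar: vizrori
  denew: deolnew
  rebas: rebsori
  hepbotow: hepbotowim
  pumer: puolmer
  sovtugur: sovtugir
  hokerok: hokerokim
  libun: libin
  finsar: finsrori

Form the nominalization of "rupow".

rupowim

"rupow" has last vowel 'o'. The stems whose last vowel is 'o' (hepbotow → hepbotowim, hokerok → hokerokim) add -im.
The other patterns: stems whose last vowel is 'a' delete the last vowel and add -ori; stems whose last vowel is 'u' change the last vowel to 'i'; stems whose last vowel is 'e' insert -ol- after the first vowel.
So rupow → rupowim.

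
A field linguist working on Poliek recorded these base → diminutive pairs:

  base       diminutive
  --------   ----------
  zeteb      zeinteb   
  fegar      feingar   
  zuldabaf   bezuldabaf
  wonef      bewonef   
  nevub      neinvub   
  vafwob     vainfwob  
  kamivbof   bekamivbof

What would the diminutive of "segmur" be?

fegar and zuldabaf both have last vowel 'a' yet inflect differently (feingar, bezuldabaf), so the last vowel is not what conditions the rule; the final letter is.
"segmur" ends in -r. The one such stem in the data (fegar → feingar) inserts -in- after the first vowel (as do vafwob, nevub), so the same rule applies.
The other pattern: stems ending in -f add the prefix be-.
So segmur → seingmur.

seingmur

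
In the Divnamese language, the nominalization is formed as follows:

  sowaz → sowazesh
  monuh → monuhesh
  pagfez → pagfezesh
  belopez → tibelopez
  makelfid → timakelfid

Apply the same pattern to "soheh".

"soheh" has 2 vowels. The stems with 2 vowels (sowaz → sowazesh, monuh → monuhesh, pagfez → pagfezesh) add -esh.
The other pattern: stems with 3 vowels add the prefix ti-.
So soheh → sohehesh.

sohehesh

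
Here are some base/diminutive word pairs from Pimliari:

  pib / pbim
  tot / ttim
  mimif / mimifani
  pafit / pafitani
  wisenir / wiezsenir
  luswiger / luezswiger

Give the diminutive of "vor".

tot and pafit both end in -t yet inflect differently (ttim, pafitani), so the final letter is not what conditions the rule; the number of vowels is.
"vor" has 1 vowel. The stems with 1 vowel (pib → pbim, tot → ttim) delete the last vowel and add -im.
So vor → vrim.

vrim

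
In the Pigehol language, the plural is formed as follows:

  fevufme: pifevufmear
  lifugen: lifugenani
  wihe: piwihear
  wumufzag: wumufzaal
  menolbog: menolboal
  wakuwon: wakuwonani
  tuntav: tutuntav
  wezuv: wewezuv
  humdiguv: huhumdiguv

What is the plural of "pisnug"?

wumufzag and tuntav both have last vowel 'a' yet inflect differently (wumufzaal, tutuntav), so the last vowel is not what conditions the rule; the final letter is.
"pisnug" ends in -g. The stems ending in -g (wumufzag → wumufzaal, menolbog → menolboal) drop the final letter and add -al.
The other patterns: stems ending in -v repeat the first consonant+vowel as a prefix; stems ending in -e add pi- … -ar around the stem; stems ending in -n add -ani.
So pisnug → pisnual.

pisnual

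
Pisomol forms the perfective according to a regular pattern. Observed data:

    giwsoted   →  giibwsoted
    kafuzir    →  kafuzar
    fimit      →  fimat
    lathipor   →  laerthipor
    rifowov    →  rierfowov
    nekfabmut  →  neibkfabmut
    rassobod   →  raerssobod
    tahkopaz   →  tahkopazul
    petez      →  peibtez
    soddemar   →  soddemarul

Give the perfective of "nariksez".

naibriksez

"nariksez" has last vowel 'e'. The stems whose last vowel is 'e' (giwsoted → giibwsoted, petez → peibtez) insert -ib- after the first vowel.
So nariksez → naibriksez.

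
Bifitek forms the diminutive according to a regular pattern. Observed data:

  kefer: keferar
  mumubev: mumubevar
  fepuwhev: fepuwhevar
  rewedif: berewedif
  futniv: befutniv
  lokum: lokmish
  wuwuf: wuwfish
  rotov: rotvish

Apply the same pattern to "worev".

mumubev and futniv both end in -v yet inflect differently (mumubevar, befutniv), so the final letter is not what conditions the rule; the last vowel is.
"worev" has last vowel 'e'. The stems whose last vowel is 'e' (kefer → keferar, mumubev → mumubevar, fepuwhev → fepuwhevar) add -ar.
So worev → worevar.

worevar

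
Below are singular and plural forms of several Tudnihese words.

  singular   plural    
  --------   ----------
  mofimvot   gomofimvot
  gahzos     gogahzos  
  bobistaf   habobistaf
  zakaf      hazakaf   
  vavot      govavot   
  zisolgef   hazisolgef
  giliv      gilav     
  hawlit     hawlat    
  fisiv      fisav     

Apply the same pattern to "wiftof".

hawlit and mofimvot both end in -t yet inflect differently (hawlat, gomofimvot), so the final letter is not what conditions the rule; the last vowel is.
"wiftof" has last vowel 'o'. The stems whose last vowel is 'o' (gahzos → gogahzos, mofimvot → gomofimvot, vavot → govavot) add the prefix go-.
The other patterns: stems whose last vowel is 'i' change the last vowel to 'a'; stems whose last vowel is 'a' or 'e' add the prefix ha-.
So wiftof → gowiftof.

gowiftof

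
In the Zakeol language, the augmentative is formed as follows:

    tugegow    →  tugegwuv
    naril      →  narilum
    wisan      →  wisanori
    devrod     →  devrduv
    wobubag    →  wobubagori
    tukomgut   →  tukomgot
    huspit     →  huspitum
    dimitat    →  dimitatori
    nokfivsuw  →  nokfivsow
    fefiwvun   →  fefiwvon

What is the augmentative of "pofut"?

pofot

tugegow and nokfivsuw both end in -w yet inflect differently (tugegwuv, nokfivsow), so the final letter is not what conditions the rule; the last vowel is.
"pofut" has last vowel 'u'. The stems whose last vowel is 'u' (nokfivsuw → nokfivsow, tukomgut → tukomgot, fefiwvun → fefiwvon) change the last vowel to 'o'.
So pofut → pofot.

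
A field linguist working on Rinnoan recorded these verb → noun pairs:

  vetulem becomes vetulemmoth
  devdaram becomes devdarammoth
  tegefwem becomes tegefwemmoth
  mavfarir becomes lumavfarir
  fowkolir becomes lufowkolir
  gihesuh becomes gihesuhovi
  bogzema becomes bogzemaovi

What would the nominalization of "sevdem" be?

sevdemmoth

devdaram and bogzema both have last vowel 'a' yet inflect differently (devdarammoth, bogzemaovi), so the last vowel is not what conditions the rule; the final letter is.
"sevdem" ends in -m. The stems ending in -m (vetulem → vetulemmoth, devdaram → devdarammoth, tegefwem → tegefwemmoth) double the final consonant and add -oth.
So sevdem → sevdemmoth.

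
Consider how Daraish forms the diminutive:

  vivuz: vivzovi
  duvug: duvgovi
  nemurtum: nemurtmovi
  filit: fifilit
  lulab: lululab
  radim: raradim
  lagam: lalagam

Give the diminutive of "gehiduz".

nemurtum and radim both end in -m yet inflect differently (nemurtmovi, raradim), so the final letter is not what conditions the rule; the last vowel is.
"gehiduz" has last vowel 'u'. The stems whose last vowel is 'u' (vivuz → vivzovi, duvug → duvgovi, nemurtum → nemurtmovi) delete the last vowel and add -ovi.
So gehiduz → gehidzovi.

gehidzovi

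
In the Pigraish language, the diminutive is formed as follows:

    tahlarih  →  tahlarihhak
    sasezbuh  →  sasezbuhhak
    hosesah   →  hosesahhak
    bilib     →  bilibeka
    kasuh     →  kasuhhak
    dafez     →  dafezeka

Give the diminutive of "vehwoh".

"vehwoh" ends in -h. The stems ending in -h (sasezbuh → sasezbuhhak, tahlarih → tahlarihhak, hosesah → hosesahhak) double the final consonant and add -ak.
So vehwoh → vehwohhak.

vehwohhak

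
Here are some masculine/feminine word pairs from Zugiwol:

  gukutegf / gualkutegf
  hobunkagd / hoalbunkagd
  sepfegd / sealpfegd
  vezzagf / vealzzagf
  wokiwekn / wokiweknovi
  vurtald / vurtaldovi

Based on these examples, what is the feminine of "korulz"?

"korulz" has second-to-last letter 'l'. The one such stem in the data (vurtald → vurtaldovi) adds -ovi, so the same rule applies.
So korulz → korulzovi.

korulzovi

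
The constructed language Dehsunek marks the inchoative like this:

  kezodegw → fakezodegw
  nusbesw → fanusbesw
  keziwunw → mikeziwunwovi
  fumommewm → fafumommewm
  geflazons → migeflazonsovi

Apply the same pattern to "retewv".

faretewv

"retewv" has second-to-last letter 'w'. The one such stem in the data (fumommewm → fafumommewm) adds the prefix fa-, so the same rule applies.
The other pattern: stems whose second-to-last letter is 'n' add mi- … -ovi around the stem.
So retewv → faretewv.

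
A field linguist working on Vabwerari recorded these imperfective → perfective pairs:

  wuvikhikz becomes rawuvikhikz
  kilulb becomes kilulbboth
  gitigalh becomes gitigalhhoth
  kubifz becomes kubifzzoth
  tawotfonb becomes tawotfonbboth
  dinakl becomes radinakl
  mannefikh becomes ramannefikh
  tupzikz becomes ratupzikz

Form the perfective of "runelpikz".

"runelpikz" has second-to-last letter 'k'. The stems whose second-to-last letter is 'k' (wuvikhikz → rawuvikhikz, mannefikh → ramannefikh, dinakl → radinakl) add the prefix ra-.
The other pattern: stems whose second-to-last letter is 'f', 'l' or 'n' double the final consonant and add -oth.
So runelpikz → rarunelpikz.

rarunelpikz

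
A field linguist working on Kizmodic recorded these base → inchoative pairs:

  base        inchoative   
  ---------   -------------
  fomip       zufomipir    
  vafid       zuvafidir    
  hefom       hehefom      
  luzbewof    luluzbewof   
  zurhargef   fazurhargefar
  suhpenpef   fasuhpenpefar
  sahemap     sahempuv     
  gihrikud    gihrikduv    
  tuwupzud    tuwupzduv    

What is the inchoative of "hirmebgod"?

hihirmebgod

luzbewof and zurhargef both end in -f yet inflect differently (luluzbewof, fazurhargefar), so the final letter is not what conditions the rule; the last vowel is.
"hirmebgod" has last vowel 'o'. The stems whose last vowel is 'o' (hefom → hehefom, luzbewof → luluzbewof) repeat the first consonant+vowel as a prefix.
So hirmebgod → hihirmebgod.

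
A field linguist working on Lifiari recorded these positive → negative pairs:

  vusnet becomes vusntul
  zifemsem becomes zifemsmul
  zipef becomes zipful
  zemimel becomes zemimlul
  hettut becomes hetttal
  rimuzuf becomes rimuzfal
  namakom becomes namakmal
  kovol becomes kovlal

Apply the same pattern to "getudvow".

getudvwal

vusnet and hettut both end in -t yet inflect differently (vusntul, hetttal), so the final letter is not what conditions the rule; the last vowel is.
"getudvow" has last vowel 'o'. The stems whose last vowel is 'o' (namakom → namakmal, kovol → kovlal) delete the last vowel and add -al.
The other pattern: stems whose last vowel is 'e' delete the last vowel and add -ul.
So getudvow → getudvwal.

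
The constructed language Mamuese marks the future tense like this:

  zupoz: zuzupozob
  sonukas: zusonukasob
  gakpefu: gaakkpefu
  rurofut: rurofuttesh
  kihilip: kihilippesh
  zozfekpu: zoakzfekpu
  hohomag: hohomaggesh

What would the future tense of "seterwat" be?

"seterwat" ends in -t. The one such stem in the data (rurofut → rurofuttesh) doubles the final consonant and adds -esh (as do kihilip, hohomag), so the same rule applies.
The other patterns: stems ending in -u insert -ak- after the first vowel; stems ending in -s or -z add zu- … -ob around the stem.
So seterwat → seterwattesh.

seterwattesh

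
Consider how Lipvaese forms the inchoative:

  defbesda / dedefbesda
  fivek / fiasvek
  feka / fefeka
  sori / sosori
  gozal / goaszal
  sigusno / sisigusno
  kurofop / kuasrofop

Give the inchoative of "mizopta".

gozal and feka both have last vowel 'a' yet inflect differently (goaszal, fefeka), so the last vowel is not what conditions the rule; whether the stem ends in a vowel or a consonant is.
"mizopta" ends in a vowel. The stems ending in a vowel (feka → fefeka, defbesda → dedefbesda, sori → sosori) repeat the first consonant+vowel as a prefix.
So mizopta → mimizopta.

mimizopta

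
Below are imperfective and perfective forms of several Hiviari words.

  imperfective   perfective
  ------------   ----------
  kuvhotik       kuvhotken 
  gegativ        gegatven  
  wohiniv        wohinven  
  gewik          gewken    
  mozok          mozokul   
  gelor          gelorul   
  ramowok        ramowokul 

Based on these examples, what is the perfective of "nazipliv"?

"nazipliv" has last vowel 'i'. The stems whose last vowel is 'i' (kuvhotik → kuvhotken, gegativ → gegatven, wohiniv → wohinven) delete the last vowel and add -en.
The other pattern: stems whose last vowel is 'o' add -ul.
So nazipliv → naziplven.

naziplven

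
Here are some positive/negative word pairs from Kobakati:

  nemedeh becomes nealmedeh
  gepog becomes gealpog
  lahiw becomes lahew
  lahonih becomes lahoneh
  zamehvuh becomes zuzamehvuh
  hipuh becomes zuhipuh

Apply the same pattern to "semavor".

"semavor" has last vowel 'o'. The one such stem in the data (gepog → gealpog) inserts -al- after the first vowel (as does nemedeh), so the same rule applies.
So semavor → sealmavor.

sealmavor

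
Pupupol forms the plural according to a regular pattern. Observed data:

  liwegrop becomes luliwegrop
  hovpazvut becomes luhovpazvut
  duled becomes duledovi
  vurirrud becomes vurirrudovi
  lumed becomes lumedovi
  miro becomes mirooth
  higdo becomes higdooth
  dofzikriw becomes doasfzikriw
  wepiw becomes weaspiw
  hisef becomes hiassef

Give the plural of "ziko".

zikooth

hovpazvut and vurirrud both have last vowel 'u' yet inflect differently (luhovpazvut, vurirrudovi), so the last vowel is not what conditions the rule; the final letter is.
"ziko" ends in -o. The stems ending in -o (miro → mirooth, higdo → higdooth) add -oth.
The other patterns: stems ending in -p or -t add the prefix lu-; stems ending in -d add -ovi; stems ending in -f or -w insert -as- after the first vowel.
So ziko → zikooth.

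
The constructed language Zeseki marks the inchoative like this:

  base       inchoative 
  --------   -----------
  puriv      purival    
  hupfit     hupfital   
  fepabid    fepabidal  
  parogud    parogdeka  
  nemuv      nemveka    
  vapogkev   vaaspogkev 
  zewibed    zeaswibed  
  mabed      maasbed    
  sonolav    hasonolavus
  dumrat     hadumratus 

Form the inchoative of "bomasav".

"bomasav" has last vowel 'a'. The stems whose last vowel is 'a' (sonolav → hasonolavus, dumrat → hadumratus) add ha- … -us around the stem.
The other patterns: stems whose last vowel is 'i' add -al; stems whose last vowel is 'u' delete the last vowel and add -eka; stems whose last vowel is 'e' insert -as- after the first vowel.
So bomasav → habomasavus.

habomasavus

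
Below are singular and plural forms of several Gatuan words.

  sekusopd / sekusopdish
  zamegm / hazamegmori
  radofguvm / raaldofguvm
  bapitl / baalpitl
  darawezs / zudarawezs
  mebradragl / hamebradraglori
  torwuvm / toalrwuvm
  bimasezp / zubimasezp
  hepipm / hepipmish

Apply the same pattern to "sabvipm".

sabvipmish

zamegm and hepipm both end in -m yet inflect differently (hazamegmori, hepipmish), so the final letter is not what conditions the rule; the second-to-last letter is.
"sabvipm" has second-to-last letter 'p'. The stems whose second-to-last letter is 'p' (hepipm → hepipmish, sekusopd → sekusopdish) add -ish.
The other patterns: stems whose second-to-last letter is 'z' add the prefix zu-; stems whose second-to-last letter is 'g' add ha- … -ori around the stem; stems whose second-to-last letter is 't' or 'v' insert -al- after the first vowel.
So sabvipm → sabvipmish.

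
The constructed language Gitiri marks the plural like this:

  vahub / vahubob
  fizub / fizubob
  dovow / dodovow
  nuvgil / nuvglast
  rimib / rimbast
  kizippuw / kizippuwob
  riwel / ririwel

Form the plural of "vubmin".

dovow and kizippuw both end in -w yet inflect differently (dodovow, kizippuwob), so the final letter is not what conditions the rule; the last vowel is.
"vubmin" has last vowel 'i'. The stems whose last vowel is 'i' (nuvgil → nuvglast, rimib → rimbast) delete the last vowel and add -ast.
So vubmin → vubmnast.

vubmnast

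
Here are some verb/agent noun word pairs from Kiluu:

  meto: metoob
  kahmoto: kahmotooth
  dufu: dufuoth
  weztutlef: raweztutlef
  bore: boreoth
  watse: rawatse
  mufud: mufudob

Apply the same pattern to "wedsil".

rawedsil

watse and bore both end in -e yet inflect differently (rawatse, boreoth), so the final letter is not what conditions the rule; the first letter is.
"wedsil" begins with w-. The stems beginning with w- (weztutlef → raweztutlef, watse → rawatse) add the prefix ra-.
So wedsil → rawedsil.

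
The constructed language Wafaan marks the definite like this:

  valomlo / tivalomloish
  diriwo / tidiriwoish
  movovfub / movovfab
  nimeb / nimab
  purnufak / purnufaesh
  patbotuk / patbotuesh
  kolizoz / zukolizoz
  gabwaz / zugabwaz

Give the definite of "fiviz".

"fiviz" ends in -z. The stems ending in -z (kolizoz → zukolizoz, gabwaz → zugabwaz) add the prefix zu-.
So fiviz → zufiviz.

zufiviz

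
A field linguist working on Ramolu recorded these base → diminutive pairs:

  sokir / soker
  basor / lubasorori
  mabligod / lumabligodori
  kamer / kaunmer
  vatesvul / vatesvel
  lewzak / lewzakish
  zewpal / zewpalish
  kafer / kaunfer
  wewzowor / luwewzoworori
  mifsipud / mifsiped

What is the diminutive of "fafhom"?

"fafhom" has last vowel 'o'. The stems whose last vowel is 'o' (mabligod → lumabligodori, basor → lubasorori, wewzowor → luwewzoworori) add lu- … -ori around the stem.
So fafhom → lufafhomori.

lufafhomori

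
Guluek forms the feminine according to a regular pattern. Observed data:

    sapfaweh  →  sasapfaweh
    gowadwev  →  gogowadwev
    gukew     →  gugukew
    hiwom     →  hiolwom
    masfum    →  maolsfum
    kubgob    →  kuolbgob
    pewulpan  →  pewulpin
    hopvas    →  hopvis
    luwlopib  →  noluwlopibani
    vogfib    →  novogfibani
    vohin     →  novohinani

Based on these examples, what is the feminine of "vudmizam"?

kubgob and luwlopib both end in -b yet inflect differently (kuolbgob, noluwlopibani), so the final letter is not what conditions the rule; the last vowel is.
"vudmizam" has last vowel 'a'. The stems whose last vowel is 'a' (pewulpan → pewulpin, hopvas → hopvis) change the last vowel to 'i'.
So vudmizam → vudmizim.

vudmizim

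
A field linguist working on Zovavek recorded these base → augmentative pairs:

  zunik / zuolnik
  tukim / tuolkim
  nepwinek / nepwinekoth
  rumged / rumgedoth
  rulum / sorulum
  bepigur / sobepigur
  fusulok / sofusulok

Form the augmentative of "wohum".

zunik and nepwinek both end in -k yet inflect differently (zuolnik, nepwinekoth), so the final letter is not what conditions the rule; the last vowel is.
"wohum" has last vowel 'u'. The stems whose last vowel is 'u' (rulum → sorulum, bepigur → sobepigur) add the prefix so-.
The other patterns: stems whose last vowel is 'i' insert -ol- after the first vowel; stems whose last vowel is 'e' add -oth.
So wohum → sowohum.

sowohum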